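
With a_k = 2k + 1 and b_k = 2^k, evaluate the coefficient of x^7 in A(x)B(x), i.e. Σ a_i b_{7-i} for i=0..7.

749

The convolution is the t^7 coefficient of A(t)B(t).
Σ = 1·128 + 3·64 + 5·32 + 7·16 + 9·8 + 11·4 + 13·2 + 15·1 = 749.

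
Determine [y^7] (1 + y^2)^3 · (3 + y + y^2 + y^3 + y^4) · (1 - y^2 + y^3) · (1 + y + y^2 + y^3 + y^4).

(1 + y^2)^3 has coefficients 1,0,3,0,3,0,1 for degrees 0…6.
(3 + y + y^2 + y^3 + y^4) has coefficients 3,1,1,1,1,0,0,0 for degrees 0…7.
Multiplying by (1 - y^2 + y^3) gives running coefficients 3,1,-2,3,1,0,0,1 for degrees 0…7.
Finally multiplying by (1 + y + y^2 + y^3 + y^4), the product of all factors after the first has coefficients 3,4,2,5,6,3,2,5 for degrees 0…7.
[y^7] = 1·5 + 3·3 + 3·5 + 1·4 = 33.

33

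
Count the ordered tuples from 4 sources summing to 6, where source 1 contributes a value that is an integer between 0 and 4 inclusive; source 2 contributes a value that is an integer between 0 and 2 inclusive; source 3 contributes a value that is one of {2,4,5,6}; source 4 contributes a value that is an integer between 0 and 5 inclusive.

22

The generating function for the choices is (1 + y + y² + y³ + y⁴)·(1 + y + y²)·(y² + y⁴ + y⁵ + y⁶)·(1 + y + y² + y³ + y⁴ + y⁵); the count is [y⁶].
(1 + y + y² + y³ + y⁴) has coefficients 1,1,1,1,1 for degrees 0…4.
(1 + y + y²) has coefficients 1,1,1,0,0,0,0 for degrees 0…6.
Multiplying by (y² + y⁴ + y⁵ + y⁶) gives running coefficients 0,0,1,1,2,2,3 for degrees 0…6.
Finally multiplying by (1 + y + y² + y³ + y⁴ + y⁵), the product of all factors after the first has coefficients 0,0,1,2,4,6,9 for degrees 0…6.
[y⁶] = 1·9 + 1·6 + 1·4 + 1·2 + 1·1 = 22.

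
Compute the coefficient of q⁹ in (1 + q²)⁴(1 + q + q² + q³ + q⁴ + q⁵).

11

(1 + q²)⁴ has coefficients 1,0,4,0,6,0,4,0,1 for degrees 0…8.
(1 + q + q² + q³ + q⁴ + q⁵) has coefficients 1,1,1,1,1,1,0,0,0,0 for degrees 0…9.
[q⁹] = 1·0 + 4·0 + 6·1 + 4·1 + 1·1 = 11.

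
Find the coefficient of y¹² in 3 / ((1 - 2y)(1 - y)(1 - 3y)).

Partial fractions give a closed form: a_n = (-12)·2^n + (3/2)·1^n + (27/2)·3^n.
At n = 12: a_12 = 7125303.

7125303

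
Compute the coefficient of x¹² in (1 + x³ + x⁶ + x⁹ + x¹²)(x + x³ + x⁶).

(1 + x³ + x⁶ + x⁹ + x¹²) has coefficients 1,0,0,1,0,0,1,0,0,1,0,0,1 for degrees 0…12.
(x + x³ + x⁶) has coefficients 0,1,0,1,0,0,1,0,0,0,0,0,0 for degrees 0…12.
[x¹²] = 1·0 + 1·0 + 1·1 + 1·1 + 1·0 = 2.

2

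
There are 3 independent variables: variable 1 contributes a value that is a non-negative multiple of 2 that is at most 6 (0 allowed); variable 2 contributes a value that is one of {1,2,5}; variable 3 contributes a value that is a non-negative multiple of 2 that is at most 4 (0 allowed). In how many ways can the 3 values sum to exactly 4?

The generating function for the choices is (1 + z^2 + z^4 + z^6)·(z + z^2 + z^5)·(1 + z^2 + z^4); the count is [z^4].
(1 + z^2 + z^4 + z^6) has coefficients 1,0,1,0,1 for degrees 0…4.
(z + z^2 + z^5) has coefficients 0,1,1,0,0 for degrees 0…4.
Finally multiplying by (1 + z^2 + z^4), the product of all factors after the first has coefficients 0,1,1,1,1 for degrees 0…4.
[z^4] = 1·1 + 1·1 + 1·0 = 2.

2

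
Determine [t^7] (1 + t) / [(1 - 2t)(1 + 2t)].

Partial fractions give a closed form: a_n = (3/4)·2^n + (1/4)·(-2)^n.
At n = 7: a_7 = 64.

64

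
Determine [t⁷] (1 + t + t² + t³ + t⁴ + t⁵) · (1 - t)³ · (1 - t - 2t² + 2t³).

3

(1 + t + t² + t³ + t⁴ + t⁵) has coefficients 1,1,1,1,1,1 for degrees 0…5.
(1 - t)³ has coefficients 1,-3,3,-1,0,0,0,0 for degrees 0…7.
Finally multiplying by (1 - t - 2t² + 2t³), the product of all factors after the first has coefficients 1,-4,4,4,-11,8,-2,0 for degrees 0…7.
[t⁷] = 1·0 + 1·(-2) + 1·8 + 1·(-11) + 1·4 + 1·4 = 3.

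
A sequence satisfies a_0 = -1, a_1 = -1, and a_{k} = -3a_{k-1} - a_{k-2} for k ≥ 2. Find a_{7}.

The ordinary generating function has denominator 1 + 3q + q^2.
Iterating the recurrence: a_0,…,a_{7} = -1, -1, 4, -11, 29, -76, 199, -521.

-521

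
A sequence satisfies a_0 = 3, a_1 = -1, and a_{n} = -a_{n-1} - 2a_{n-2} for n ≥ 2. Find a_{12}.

The ordinary generating function has denominator 1 + q + 2q^2.
Iterating the recurrence: a_0,…,a_{12} = 3, -1, -5, 7, 3, -17, 11, 23, -45, -1, 91, -89, -93.

-93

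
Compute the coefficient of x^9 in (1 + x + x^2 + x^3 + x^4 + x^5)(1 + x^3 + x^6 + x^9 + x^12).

(1 + x + x^2 + x^3 + x^4 + x^5) has coefficients 1,1,1,1,1,1 for degrees 0…5.
(1 + x^3 + x^6 + x^9 + x^12) has coefficients 1,0,0,1,0,0,1,0,0,1 for degrees 0…9.
[x^9] = 1·1 + 1·0 + 1·0 + 1·1 + 1·0 + 1·0 = 2.

2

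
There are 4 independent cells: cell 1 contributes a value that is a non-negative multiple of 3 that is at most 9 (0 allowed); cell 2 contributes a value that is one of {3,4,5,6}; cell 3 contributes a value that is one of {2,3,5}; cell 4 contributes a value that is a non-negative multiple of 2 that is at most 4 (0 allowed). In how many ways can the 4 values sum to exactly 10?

The generating function for the choices is (1 + x^3 + x^6 + x^9)·(x^3 + x^4 + x^5 + x^6)·(x^2 + x^3 + x^5)·(1 + x^2 + x^4); the count is [x^10].
(1 + x^3 + x^6 + x^9) has coefficients 1,0,0,1,0,0,1,0,0,1 for degrees 0…9.
(x^3 + x^4 + x^5 + x^6) has coefficients 0,0,0,1,1,1,1,0,0,0,0 for degrees 0…10.
Multiplying by (x^2 + x^3 + x^5) gives running coefficients 0,0,0,0,0,1,2,2,3,2,1 for degrees 0…10.
Finally multiplying by (1 + x^2 + x^4), the product of all factors after the first has coefficients 0,0,0,0,0,1,2,3,5,5,6 for degrees 0…10.
[x^10] = 1·6 + 1·3 + 1·0 + 1·0 = 9.

9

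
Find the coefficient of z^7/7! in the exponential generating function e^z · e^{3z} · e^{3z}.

823543

The EGF product rule gives c_7 = Σ_{k_1+k_2+k_3=7} C(7; k_1,k_2,k_3) · ∏ g_i(k_i), where e^z gives (1)^k; e^{3z} gives (3)^k; e^{3z} gives (3)^k.
g_1(k) for k = 0…7: 1, 1, 1, 1, 1, 1, 1, 1.
g_2(k) for k = 0…7: 1, 3, 9, 27, 81, 243, 729, 2187.
g_3(k) for k = 0…7: 1, 3, 9, 27, 81, 243, 729, 2187.
First combine the last two factors: h(k) = Σ_j C(k,j)·g_2(j)·g_3(k−j) for k = 0…7: 1, 6, 36, 216, 1296, 7776, 46656, 279936.
c_7 = Σ_k C(7,k)·g_1(k)·h(7−k) = 1·1·279936 + 7·1·46656 + 21·1·7776 + 35·1·1296 + 35·1·216 + 21·1·36 + 7·1·6 + 1·1·1 = 279936 + 326592 + 163296 + 45360 + 7560 + 756 + 42 + 1 = 823543.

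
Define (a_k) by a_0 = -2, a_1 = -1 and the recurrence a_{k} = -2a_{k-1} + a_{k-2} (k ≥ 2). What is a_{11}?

The ordinary generating function has denominator 1 + 2y - y^2.
Iterating the recurrence: a_0,…,a_{11} = -2, -1, 0, -1, 2, -5, 12, -29, 70, -169, 408, -985.

-985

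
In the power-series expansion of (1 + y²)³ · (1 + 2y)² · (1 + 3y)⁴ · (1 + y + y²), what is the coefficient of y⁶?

(1 + y²)³ has coefficients 1,0,3,0,3,0,1 for degrees 0…6.
(1 + 2y)² has coefficients 1,4,4,0,0,0,0 for degrees 0…6.
Multiplying by (1 + 3y)⁴ gives running coefficients 1,16,106,372,729,756,324 for degrees 0…6.
Finally multiplying by (1 + y + y²), the product of all factors after the first has coefficients 1,17,123,494,1207,1857,1809 for degrees 0…6.
[y⁶] = 1·1809 + 3·1207 + 3·123 + 1·1 = 5800.

5800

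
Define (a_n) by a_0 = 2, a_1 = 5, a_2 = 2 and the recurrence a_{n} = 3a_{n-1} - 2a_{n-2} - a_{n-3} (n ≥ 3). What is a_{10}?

The ordinary generating function has denominator 1 - 3z + 2z^2 + z^3.
Iterating the recurrence: a_0,…,a_{10} = 2, 5, 2, -6, -27, -71, -153, -290, -493, -746, -962.

-962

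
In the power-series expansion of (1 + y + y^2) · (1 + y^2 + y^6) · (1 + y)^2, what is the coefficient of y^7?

3

(1 + y + y^2) has coefficients 1,1,1 for degrees 0…2.
(1 + y^2 + y^6) has coefficients 1,0,1,0,0,0,1,0 for degrees 0…7.
Finally multiplying by (1 + y)^2, the product of all factors after the first has coefficients 1,2,2,2,1,0,1,2 for degrees 0…7.
[y^7] = 1·2 + 1·1 + 1·0 = 3.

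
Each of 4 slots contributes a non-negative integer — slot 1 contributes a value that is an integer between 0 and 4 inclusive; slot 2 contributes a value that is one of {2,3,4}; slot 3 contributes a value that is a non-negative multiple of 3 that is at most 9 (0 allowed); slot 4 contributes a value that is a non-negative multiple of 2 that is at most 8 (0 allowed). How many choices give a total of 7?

11

The generating function for the choices is (1 + t + t² + t³ + t⁴)·(t² + t³ + t⁴)·(1 + t³ + t⁶ + t⁹)·(1 + t² + t⁴ + t⁶ + t⁸); the count is [t⁷].
(1 + t + t² + t³ + t⁴) has coefficients 1,1,1,1,1 for degrees 0…4.
(t² + t³ + t⁴) has coefficients 0,0,1,1,1,0,0,0 for degrees 0…7.
Multiplying by (1 + t³ + t⁶ + t⁹) gives running coefficients 0,0,1,1,1,1,1,1 for degrees 0…7.
Finally multiplying by (1 + t² + t⁴ + t⁶ + t⁸), the product of all factors after the first has coefficients 0,0,1,1,2,2,3,3 for degrees 0…7.
[t⁷] = 1·3 + 1·3 + 1·2 + 1·2 + 1·1 = 11.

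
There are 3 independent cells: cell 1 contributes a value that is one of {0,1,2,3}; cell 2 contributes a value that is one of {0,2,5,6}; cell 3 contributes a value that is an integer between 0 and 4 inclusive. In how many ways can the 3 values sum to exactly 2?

The generating function for the choices is (1 + x + x^2 + x^3)·(1 + x^2 + x^5 + x^6)·(1 + x + x^2 + x^3 + x^4); the count is [x^2].
(1 + x + x^2 + x^3) has coefficients 1,1,1 for degrees 0…2.
(1 + x^2 + x^5 + x^6) has coefficients 1,0,1 for degrees 0…2.
Finally multiplying by (1 + x + x^2 + x^3 + x^4), the product of all factors after the first has coefficients 1,1,2 for degrees 0…2.
[x^2] = 1·2 + 1·1 + 1·1 = 4.

4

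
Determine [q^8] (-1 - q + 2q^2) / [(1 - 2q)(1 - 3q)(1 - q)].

-31781

Partial fractions give a closed form: a_n = (4)·2^n + (-5)·3^n.
At n = 8: a_8 = -31781.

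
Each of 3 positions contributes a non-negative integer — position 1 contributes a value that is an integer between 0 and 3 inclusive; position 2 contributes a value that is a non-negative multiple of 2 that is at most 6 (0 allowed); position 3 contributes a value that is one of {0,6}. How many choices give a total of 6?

3

The generating function for the choices is (1 + z + z² + z³)·(1 + z² + z⁴ + z⁶)·(1 + z⁶); the count is [z⁶].
(1 + z + z² + z³) has coefficients 1,1,1,1 for degrees 0…3.
(1 + z² + z⁴ + z⁶) has coefficients 1,0,1,0,1,0,1 for degrees 0…6.
Finally multiplying by (1 + z⁶), the product of all factors after the first has coefficients 1,0,1,0,1,0,2 for degrees 0…6.
[z⁶] = 1·2 + 1·0 + 1·1 + 1·0 = 3.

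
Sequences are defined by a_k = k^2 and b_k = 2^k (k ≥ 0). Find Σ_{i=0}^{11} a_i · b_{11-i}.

12117

The convolution is the t^11 coefficient of A(t)B(t).
Σ = 0·2048 + 1·1024 + 4·512 + 9·256 + 16·128 + 25·64 + 36·32 + 49·16 + 64·8 + 81·4 + 100·2 + 121·1 = 12117.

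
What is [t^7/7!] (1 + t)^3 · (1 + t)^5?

The EGF product rule gives c_7 = Σ_{k_1+k_2=7} C(7; k_1,k_2) · ∏ g_i(k_i), where (1+t)^3 gives the falling factorial (3)_k; (1+t)^5 gives the falling factorial (5)_k.
g_1(k) for k = 0…7: 1, 3, 6, 6, 0, 0, 0, 0.
g_2(k) for k = 0…7: 1, 5, 20, 60, 120, 120, 0, 0.
c_7 = Σ_k C(7,k)·g_1(k)·g_2(7−k) = 21·6·120 + 35·6·120 = 15120 + 25200 = 40320.

40320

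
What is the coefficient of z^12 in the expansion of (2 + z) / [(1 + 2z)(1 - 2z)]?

8192

The denominator gives the recurrence a_n = 4a_(n−2) for n ≥ 2; the numerator fixes a_0 = 2, a_1 = 1.
Iterating: 2, 1, 8, 4, 32, 16, 128, 64, 512, 256, 2048, 1024, 8192, so a_12 = 8192.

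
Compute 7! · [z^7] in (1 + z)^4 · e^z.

1961

The EGF product rule gives c_7 = Σ_{k_1+k_2=7} C(7; k_1,k_2) · ∏ g_i(k_i), where (1+z)^4 gives the falling factorial (4)_k; e^z gives (1)^k.
g_1(k) for k = 0…7: 1, 4, 12, 24, 24, 0, 0, 0.
g_2(k) for k = 0…7: 1, 1, 1, 1, 1, 1, 1, 1.
c_7 = Σ_k C(7,k)·g_1(k)·g_2(7−k) = 1·1·1 + 7·4·1 + 21·12·1 + 35·24·1 + 35·24·1 = 1 + 28 + 252 + 840 + 840 = 1961.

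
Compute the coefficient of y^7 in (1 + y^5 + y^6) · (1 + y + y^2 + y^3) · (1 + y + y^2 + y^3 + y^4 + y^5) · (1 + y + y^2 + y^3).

22

(1 + y^5 + y^6) has coefficients 1,0,0,0,0,1,1 for degrees 0…6.
(1 + y + y^2 + y^3) has coefficients 1,1,1,1,0,0,0,0 for degrees 0…7.
Multiplying by (1 + y + y^2 + y^3 + y^4 + y^5) gives running coefficients 1,2,3,4,4,4,3,2 for degrees 0…7.
Finally multiplying by (1 + y + y^2 + y^3), the product of all factors after the first has coefficients 1,3,6,10,13,15,15,13 for degrees 0…7.
[y^7] = 1·13 + 1·6 + 1·3 = 22.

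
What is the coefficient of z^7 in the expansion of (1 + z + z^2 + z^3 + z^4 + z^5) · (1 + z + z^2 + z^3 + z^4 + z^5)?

4

(1 + z + z^2 + z^3 + z^4 + z^5) has coefficients 1,1,1,1,1,1 for degrees 0…5.
(1 + z + z^2 + z^3 + z^4 + z^5) has coefficients 1,1,1,1,1,1,0,0 for degrees 0…7.
[z^7] = 1·0 + 1·0 + 1·1 + 1·1 + 1·1 + 1·1 = 4.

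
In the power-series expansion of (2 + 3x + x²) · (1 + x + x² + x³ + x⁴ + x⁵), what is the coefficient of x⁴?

(2 + 3x + x²) has coefficients 2,3,1 for degrees 0…2.
(1 + x + x² + x³ + x⁴ + x⁵) has coefficients 1,1,1,1,1 for degrees 0…4.
[x⁴] = 2·1 + 3·1 + 1·1 = 6.

6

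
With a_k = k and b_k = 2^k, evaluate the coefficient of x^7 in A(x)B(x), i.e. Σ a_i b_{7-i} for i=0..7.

247

This is [x^7] in the product of the two ordinary generating functions.
Σ = 0·128 + 1·64 + 2·32 + 3·16 + 4·8 + 5·4 + 6·2 + 7·1 = 247.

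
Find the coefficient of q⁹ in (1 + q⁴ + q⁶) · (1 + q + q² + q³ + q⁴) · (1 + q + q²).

(1 + q⁴ + q⁶) has coefficients 1,0,0,0,1,0,1 for degrees 0…6.
(1 + q + q² + q³ + q⁴) has coefficients 1,1,1,1,1,0,0,0,0,0 for degrees 0…9.
Finally multiplying by (1 + q + q²), the product of all factors after the first has coefficients 1,2,3,3,3,2,1,0,0,0 for degrees 0…9.
[q⁹] = 1·0 + 1·2 + 1·3 = 5.

5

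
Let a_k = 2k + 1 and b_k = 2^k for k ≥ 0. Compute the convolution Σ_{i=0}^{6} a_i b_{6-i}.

The convolution is the x^6 coefficient of A(x)B(x).
Σ = 1·64 + 3·32 + 5·16 + 7·8 + 9·4 + 11·2 + 13·1 = 367.

367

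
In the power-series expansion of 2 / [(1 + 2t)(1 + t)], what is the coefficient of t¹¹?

Partial fractions give a closed form: a_n = (4)·(-2)^n + (-2)·(-1)^n.
At n = 11: a_11 = -8190.

-8190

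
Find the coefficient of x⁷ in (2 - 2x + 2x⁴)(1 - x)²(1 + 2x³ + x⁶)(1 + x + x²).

6

(2 - 2x + 2x⁴) has coefficients 2,-2,0,0,2 for degrees 0…4.
(1 - x)² has coefficients 1,-2,1,0,0,0,0,0 for degrees 0…7.
Multiplying by (1 + 2x³ + x⁶) gives running coefficients 1,-2,1,2,-4,2,1,-2 for degrees 0…7.
Finally multiplying by (1 + x + x²), the product of all factors after the first has coefficients 1,-1,0,1,-1,0,-1,1 for degrees 0…7.
[x⁷] = 2·1 − 2·(-1) + 2·1 = 6.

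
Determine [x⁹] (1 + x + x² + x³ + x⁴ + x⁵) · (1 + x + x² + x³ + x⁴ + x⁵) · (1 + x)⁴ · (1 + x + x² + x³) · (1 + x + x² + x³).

(1 + x + x² + x³ + x⁴ + x⁵) has coefficients 1,1,1,1,1,1 for degrees 0…5.
(1 + x + x² + x³ + x⁴ + x⁵) has coefficients 1,1,1,1,1,1,0,0,0,0 for degrees 0…9.
Multiplying by (1 + x)⁴ gives running coefficients 1,5,11,15,16,16,15,11,5,1 for degrees 0…9.
Multiplying by (1 + x + x² + x³) gives running coefficients 1,6,17,32,47,58,62,58,47,32 for degrees 0…9.
Finally multiplying by (1 + x + x² + x³), the product of all factors after the first has coefficients 1,7,24,56,102,154,199,225,225,199 for degrees 0…9.
[x⁹] = 1·199 + 1·225 + 1·225 + 1·199 + 1·154 + 1·102 = 1104.

1104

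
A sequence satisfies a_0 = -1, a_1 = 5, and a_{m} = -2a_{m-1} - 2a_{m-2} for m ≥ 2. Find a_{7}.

The ordinary generating function has denominator 1 + 2x + 2x^2.
Iterating the recurrence: a_0,…,a_{7} = -1, 5, -8, 6, 4, -20, 32, -24.

-24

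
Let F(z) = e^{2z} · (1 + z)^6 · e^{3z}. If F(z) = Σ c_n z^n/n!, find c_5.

99095

The EGF product rule gives c_5 = Σ_{k_1+k_2+k_3=5} C(5; k_1,k_2,k_3) · ∏ g_i(k_i), where e^{2z} gives (2)^k; (1+z)^6 gives the falling factorial (6)_k; e^{3z} gives (3)^k.
g_1(k) for k = 0…5: 1, 2, 4, 8, 16, 32.
g_2(k) for k = 0…5: 1, 6, 30, 120, 360, 720.
g_3(k) for k = 0…5: 1, 3, 9, 27, 81, 243.
First combine the last two factors: h(k) = Σ_j C(k,j)·g_2(j)·g_3(k−j) for k = 0…5: 1, 9, 75, 579, 4149, 27693.
c_5 = Σ_k C(5,k)·g_1(k)·h(5−k) = 1·1·27693 + 5·2·4149 + 10·4·579 + 10·8·75 + 5·16·9 + 1·32·1 = 27693 + 41490 + 23160 + 6000 + 720 + 32 = 99095.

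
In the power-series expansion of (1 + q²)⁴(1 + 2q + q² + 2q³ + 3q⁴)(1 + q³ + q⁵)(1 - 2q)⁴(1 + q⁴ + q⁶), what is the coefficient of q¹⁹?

668

(1 + q²)⁴ has coefficients 1,0,4,0,6,0,4,0,1 for degrees 0…8.
(1 + 2q + q² + 2q³ + 3q⁴) has coefficients 1,2,1,2,3,0,0,0,0,0,0,0,0,0,0,0,0,0,0,0 for degrees 0…19.
Multiplying by (1 + q³ + q⁵) gives running coefficients 1,2,1,3,5,2,4,4,2,3,0,0,0,0,0,0,0,0,0,0 for degrees 0…19.
Multiplying by (1 - 2q)⁴ gives running coefficients 1,-6,9,11,-43,34,28,-92,82,-13,-40,72,-64,48,0,0,0,0,0,0 for degrees 0…19.
Finally multiplying by (1 + q⁴ + q⁶), the product of all factors after the first has coefficients 1,-6,9,11,-42,28,38,-87,48,32,-55,14,46,-57,42,59,-104,120,-64,48 for degrees 0…19.
[q¹⁹] = 1·48 + 4·120 + 6·59 + 4·(-57) + 1·14 = 668.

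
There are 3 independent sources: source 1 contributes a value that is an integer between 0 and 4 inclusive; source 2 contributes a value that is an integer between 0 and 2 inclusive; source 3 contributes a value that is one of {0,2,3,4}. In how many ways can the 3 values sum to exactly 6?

10

The generating function for the choices is (1 + y + y^2 + y^3 + y^4)·(1 + y + y^2)·(1 + y^2 + y^3 + y^4); the count is [y^6].
(1 + y + y^2 + y^3 + y^4) has coefficients 1,1,1,1,1 for degrees 0…4.
(1 + y + y^2) has coefficients 1,1,1,0,0,0,0 for degrees 0…6.
Finally multiplying by (1 + y^2 + y^3 + y^4), the product of all factors after the first has coefficients 1,1,2,2,3,2,1 for degrees 0…6.
[y^6] = 1·1 + 1·2 + 1·3 + 1·2 + 1·2 = 10.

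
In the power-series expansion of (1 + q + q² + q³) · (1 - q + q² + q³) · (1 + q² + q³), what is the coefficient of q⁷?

3

(1 + q + q² + q³) has coefficients 1,1,1,1 for degrees 0…3.
(1 - q + q² + q³) has coefficients 1,-1,1,1,0,0,0,0 for degrees 0…7.
Finally multiplying by (1 + q² + q³), the product of all factors after the first has coefficients 1,-1,2,1,0,2,1,0 for degrees 0…7.
[q⁷] = 1·0 + 1·1 + 1·2 + 1·0 = 3.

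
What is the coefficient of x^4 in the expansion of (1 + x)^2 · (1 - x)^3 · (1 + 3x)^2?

(1 + x)^2 has coefficients 1,2,1 for degrees 0…2.
(1 - x)^3 has coefficients 1,-3,3,-1,0 for degrees 0…4.
Finally multiplying by (1 + 3x)^2, the product of all factors after the first has coefficients 1,3,-6,-10,21 for degrees 0…4.
[x^4] = 1·21 + 2·(-10) + 1·(-6) = -5.

-5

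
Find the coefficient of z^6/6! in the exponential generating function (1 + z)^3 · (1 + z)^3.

720

The EGF product rule gives c_6 = Σ_{k_1+k_2=6} C(6; k_1,k_2) · ∏ g_i(k_i), where (1+z)^3 gives the falling factorial (3)_k; (1+z)^3 gives the falling factorial (3)_k.
g_1(k) for k = 0…6: 1, 3, 6, 6, 0, 0, 0.
g_2(k) for k = 0…6: 1, 3, 6, 6, 0, 0, 0.
c_6 = Σ_k C(6,k)·g_1(k)·g_2(6−k) = 20·6·6 = 720.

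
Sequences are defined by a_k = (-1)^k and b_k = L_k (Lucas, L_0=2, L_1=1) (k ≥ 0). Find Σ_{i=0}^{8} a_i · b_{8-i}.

32

Write out a_i and b_{8-i} for i = 0,…,8 and sum the products.
Σ = 1·47 − 1·29 + 1·18 − 1·11 + 1·7 − 1·4 + 1·3 − 1·1 + 1·2 = 32.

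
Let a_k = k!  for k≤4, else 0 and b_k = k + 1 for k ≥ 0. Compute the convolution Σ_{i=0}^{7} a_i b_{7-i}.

153

Write out a_i and b_{7-i} for i = 0,…,7 and sum the products.
Σ = 1·8 + 1·7 + 2·6 + 6·5 + 24·4 + 0·3 + 0·2 + 0·1 = 153.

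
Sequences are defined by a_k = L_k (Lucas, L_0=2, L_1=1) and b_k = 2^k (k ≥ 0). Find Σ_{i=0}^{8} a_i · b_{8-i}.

1337

Write out a_i and b_{8-i} for i = 0,…,8 and sum the products.
Σ = 2·256 + 1·128 + 3·64 + 4·32 + 7·16 + 11·8 + 18·4 + 29·2 + 47·1 = 1337.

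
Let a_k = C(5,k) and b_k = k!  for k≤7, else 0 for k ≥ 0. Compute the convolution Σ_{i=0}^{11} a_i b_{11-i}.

25920

Write out a_i and b_{11-i} for i = 0,…,11 and sum the products.
Σ = 1·0 + 5·0 + 10·0 + 10·0 + 5·5040 + 1·720 + 0·120 + 0·24 + 0·6 + 0·2 + 0·1 + 0·1 = 25920.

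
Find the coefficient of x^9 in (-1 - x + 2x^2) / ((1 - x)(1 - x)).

The denominator gives the recurrence a_n = 2a_(n−1) − a_(n−2) for n ≥ 3; the numerator fixes a_0 = -1, a_1 = -3, a_2 = -3.
Iterating: -1, -3, -3, -3, -3, -3, -3, -3, -3, -3, so a_9 = -3.

-3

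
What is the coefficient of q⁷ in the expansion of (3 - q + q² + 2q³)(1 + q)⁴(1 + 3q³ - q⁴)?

29

(3 - q + q² + 2q³) has coefficients 3,-1,1,2 for degrees 0…3.
(1 + q)⁴ has coefficients 1,4,6,4,1,0,0,0 for degrees 0…7.
Finally multiplying by (1 + 3q³ - q⁴), the product of all factors after the first has coefficients 1,4,6,7,12,14,6,-1 for degrees 0…7.
[q⁷] = 3·(-1) − 1·6 + 1·14 + 2·12 = 29.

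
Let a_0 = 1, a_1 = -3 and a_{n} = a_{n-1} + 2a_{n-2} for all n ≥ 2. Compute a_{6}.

The ordinary generating function has denominator 1 - z - 2z^2.
Iterating the recurrence: a_0,…,a_{6} = 1, -3, -1, -7, -9, -23, -41.

-41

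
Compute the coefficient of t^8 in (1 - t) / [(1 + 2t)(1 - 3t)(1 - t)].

Partial fractions give a closed form: a_n = (2/5)·(-2)^n + (3/5)·3^n.
At n = 8: a_8 = 4039.

4039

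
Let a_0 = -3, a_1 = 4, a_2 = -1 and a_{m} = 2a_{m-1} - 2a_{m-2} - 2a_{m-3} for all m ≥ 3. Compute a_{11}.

The ordinary generating function has denominator 1 - 2t + 2t^2 + 2t^3.
Iterating the recurrence: a_0,…,a_{11} = -3, 4, -1, -4, -14, -18, 0, 64, 164, 200, -56, -840.

-840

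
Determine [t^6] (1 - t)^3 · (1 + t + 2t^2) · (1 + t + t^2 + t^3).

(1 - t)^3 has coefficients 1,-3,3,-1 for degrees 0…3.
(1 + t + 2t^2) has coefficients 1,1,2,0,0,0,0 for degrees 0…6.
Finally multiplying by (1 + t + t^2 + t^3), the product of all factors after the first has coefficients 1,2,4,4,3,2,0 for degrees 0…6.
[t^6] = 1·0 − 3·2 + 3·3 − 1·4 = -1.

-1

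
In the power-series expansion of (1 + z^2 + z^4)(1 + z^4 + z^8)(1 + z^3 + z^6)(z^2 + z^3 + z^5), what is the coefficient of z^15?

6

(1 + z^2 + z^4) has coefficients 1,0,1,0,1 for degrees 0…4.
(1 + z^4 + z^8) has coefficients 1,0,0,0,1,0,0,0,1,0,0,0,0,0,0,0 for degrees 0…15.
Multiplying by (1 + z^3 + z^6) gives running coefficients 1,0,0,1,1,0,1,1,1,0,1,1,0,0,1,0 for degrees 0…15.
Finally multiplying by (z^2 + z^3 + z^5), the product of all factors after the first has coefficients 0,0,1,1,0,2,2,1,2,3,2,2,2,3,1,1 for degrees 0…15.
[z^15] = 1·1 + 1·3 + 1·2 = 6.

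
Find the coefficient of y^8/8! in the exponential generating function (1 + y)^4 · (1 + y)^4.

The EGF product rule gives c_8 = Σ_{k_1+k_2=8} C(8; k_1,k_2) · ∏ g_i(k_i), where (1+y)^4 gives the falling factorial (4)_k; (1+y)^4 gives the falling factorial (4)_k.
g_1(k) for k = 0…8: 1, 4, 12, 24, 24, 0, 0, 0, 0.
g_2(k) for k = 0…8: 1, 4, 12, 24, 24, 0, 0, 0, 0.
c_8 = Σ_k C(8,k)·g_1(k)·g_2(8−k) = 70·24·24 = 40320.

40320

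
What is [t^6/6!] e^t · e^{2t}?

The EGF product rule gives c_6 = Σ_{k_1+k_2=6} C(6; k_1,k_2) · ∏ g_i(k_i), where e^t gives (1)^k; e^{2t} gives (2)^k.
g_1(k) for k = 0…6: 1, 1, 1, 1, 1, 1, 1.
g_2(k) for k = 0…6: 1, 2, 4, 8, 16, 32, 64.
c_6 = Σ_k C(6,k)·g_1(k)·g_2(6−k) = 1·1·64 + 6·1·32 + 15·1·16 + 20·1·8 + 15·1·4 + 6·1·2 + 1·1·1 = 64 + 192 + 240 + 160 + 60 + 12 + 1 = 729.

729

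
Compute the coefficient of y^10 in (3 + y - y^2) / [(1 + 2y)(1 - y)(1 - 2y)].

4095

The denominator gives the recurrence a_n = a_(n−1) + 4a_(n−2) − 4a_(n−3) for n ≥ 3; the numerator fixes a_0 = 3, a_1 = 4, a_2 = 15.
Iterating: 3, 4, 15, 19, 63, 79, 255, 319, 1023, 1279, 4095, so a_10 = 4095.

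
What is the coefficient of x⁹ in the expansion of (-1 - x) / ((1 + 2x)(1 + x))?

512

The denominator gives the recurrence a_n = −3a_(n−1) − 2a_(n−2) for n ≥ 2; the numerator fixes a_0 = -1, a_1 = 2.
Iterating: -1, 2, -4, 8, -16, 32, -64, 128, -256, 512, so a_9 = 512.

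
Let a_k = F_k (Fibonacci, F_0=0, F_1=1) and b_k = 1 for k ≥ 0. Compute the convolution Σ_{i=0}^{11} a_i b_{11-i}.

232

The convolution is the x^11 coefficient of A(x)B(x).
Σ = 0·1 + 1·1 + 1·1 + 2·1 + 3·1 + 5·1 + 8·1 + 13·1 + 21·1 + 34·1 + 55·1 + 89·1 = 232.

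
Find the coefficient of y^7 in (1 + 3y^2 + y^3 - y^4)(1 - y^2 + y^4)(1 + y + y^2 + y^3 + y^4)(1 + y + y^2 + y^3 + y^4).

9

(1 + 3y^2 + y^3 - y^4) has coefficients 1,0,3,1,-1 for degrees 0…4.
(1 - y^2 + y^4) has coefficients 1,0,-1,0,1,0,0,0 for degrees 0…7.
Multiplying by (1 + y + y^2 + y^3 + y^4) gives running coefficients 1,1,0,0,1,0,0,1 for degrees 0…7.
Finally multiplying by (1 + y + y^2 + y^3 + y^4), the product of all factors after the first has coefficients 1,2,2,2,3,2,1,2 for degrees 0…7.
[y^7] = 1·2 + 3·2 + 1·3 − 1·2 = 9.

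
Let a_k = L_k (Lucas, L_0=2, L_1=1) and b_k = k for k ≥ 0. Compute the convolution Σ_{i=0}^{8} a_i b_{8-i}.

Write out a_i and b_{8-i} for i = 0,…,8 and sum the products.
Σ = 2·8 + 1·7 + 3·6 + 4·5 + 7·4 + 11·3 + 18·2 + 29·1 + 47·0 = 187.

187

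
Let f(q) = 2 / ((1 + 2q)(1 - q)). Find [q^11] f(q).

-2730

Partial fractions give a closed form: a_n = (4/3)·(-2)^n + (2/3)·1^n.
At n = 11: a_11 = -2730.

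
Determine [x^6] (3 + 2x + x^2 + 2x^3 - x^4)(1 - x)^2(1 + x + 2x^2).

(3 + 2x + x^2 + 2x^3 - x^4) has coefficients 3,2,1,2,-1 for degrees 0…4.
(1 - x)^2 has coefficients 1,-2,1,0,0,0,0 for degrees 0…6.
Finally multiplying by (1 + x + 2x^2), the product of all factors after the first has coefficients 1,-1,1,-3,2,0,0 for degrees 0…6.
[x^6] = 3·0 + 2·0 + 1·2 + 2·(-3) − 1·1 = -5.

-5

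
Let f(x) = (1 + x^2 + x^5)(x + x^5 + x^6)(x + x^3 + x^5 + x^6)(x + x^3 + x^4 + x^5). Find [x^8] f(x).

(1 + x^2 + x^5) has coefficients 1,0,1,0,0,1 for degrees 0…5.
(x + x^5 + x^6) has coefficients 0,1,0,0,0,1,1,0,0 for degrees 0…8.
Multiplying by (x + x^3 + x^5 + x^6) gives running coefficients 0,0,1,0,1,0,2,2,1 for degrees 0…8.
Finally multiplying by (x + x^3 + x^4 + x^5), the product of all factors after the first has coefficients 0,0,0,1,0,2,1,4,3 for degrees 0…8.
[x^8] = 1·3 + 1·1 + 1·1 = 5.

5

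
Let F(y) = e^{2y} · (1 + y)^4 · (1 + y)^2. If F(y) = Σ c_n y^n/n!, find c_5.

12032

The EGF product rule gives c_5 = Σ_{k_1+k_2+k_3=5} C(5; k_1,k_2,k_3) · ∏ g_i(k_i), where e^{2y} gives (2)^k; (1+y)^4 gives the falling factorial (4)_k; (1+y)^2 gives the falling factorial (2)_k.
g_1(k) for k = 0…5: 1, 2, 4, 8, 16, 32.
g_2(k) for k = 0…5: 1, 4, 12, 24, 24, 0.
g_3(k) for k = 0…5: 1, 2, 2, 0, 0, 0.
First combine the last two factors: h(k) = Σ_j C(k,j)·g_2(j)·g_3(k−j) for k = 0…5: 1, 6, 30, 120, 360, 720.
c_5 = Σ_k C(5,k)·g_1(k)·h(5−k) = 1·1·720 + 5·2·360 + 10·4·120 + 10·8·30 + 5·16·6 + 1·32·1 = 720 + 3600 + 4800 + 2400 + 480 + 32 = 12032.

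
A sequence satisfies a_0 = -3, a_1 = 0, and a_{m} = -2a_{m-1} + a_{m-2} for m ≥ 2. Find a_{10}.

-2955

The ordinary generating function has denominator 1 + 2q - q^2.
Iterating the recurrence: a_0,…,a_{10} = -3, 0, -3, 6, -15, 36, -87, 210, -507, 1224, -2955.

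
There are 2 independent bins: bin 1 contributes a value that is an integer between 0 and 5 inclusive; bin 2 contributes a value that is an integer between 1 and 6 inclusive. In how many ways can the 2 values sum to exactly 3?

3

The generating function for the choices is (1 + t + t^2 + t^3 + t^4 + t^5)·(t + t^2 + t^3 + t^4 + t^5 + t^6); the count is [t^3].
(1 + t + t^2 + t^3 + t^4 + t^5) has coefficients 1,1,1,1 for degrees 0…3.
(t + t^2 + t^3 + t^4 + t^5 + t^6) has coefficients 0,1,1,1 for degrees 0…3.
[t^3] = 1·1 + 1·1 + 1·1 + 1·0 = 3.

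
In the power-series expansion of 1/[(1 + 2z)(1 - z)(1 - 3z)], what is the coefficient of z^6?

Partial fractions give a closed form: a_n = (4/15)·(-2)^n + (-1/6)·1^n + (9/10)·3^n.
At n = 6: a_6 = 673.

673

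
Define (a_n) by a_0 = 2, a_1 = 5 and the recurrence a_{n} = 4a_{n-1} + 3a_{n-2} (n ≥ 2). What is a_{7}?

55535

The ordinary generating function has denominator 1 - 4x - 3x^2.
Iterating the recurrence: a_0,…,a_{7} = 2, 5, 26, 119, 554, 2573, 11954, 55535.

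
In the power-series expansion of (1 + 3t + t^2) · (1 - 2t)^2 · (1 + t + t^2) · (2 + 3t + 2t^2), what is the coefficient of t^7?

(1 + 3t + t^2) has coefficients 1,3,1 for degrees 0…2.
(1 - 2t)^2 has coefficients 1,-4,4,0,0,0,0,0 for degrees 0…7.
Multiplying by (1 + t + t^2) gives running coefficients 1,-3,1,0,4,0,0,0 for degrees 0…7.
Finally multiplying by (2 + 3t + 2t^2), the product of all factors after the first has coefficients 2,-3,-5,-3,10,12,8,0 for degrees 0…7.
[t^7] = 1·0 + 3·8 + 1·12 = 36.

36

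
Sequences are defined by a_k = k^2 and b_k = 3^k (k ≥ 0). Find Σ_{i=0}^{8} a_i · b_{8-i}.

The convolution is the x^8 coefficient of A(x)B(x).
Σ = 0·6561 + 1·2187 + 4·729 + 9·243 + 16·81 + 25·27 + 36·9 + 49·3 + 64·1 = 9796.

9796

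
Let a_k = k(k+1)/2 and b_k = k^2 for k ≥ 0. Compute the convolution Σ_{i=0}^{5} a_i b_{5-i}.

77

The convolution is the x^5 coefficient of A(x)B(x).
Σ = 0·25 + 1·16 + 3·9 + 6·4 + 10·1 + 15·0 = 77.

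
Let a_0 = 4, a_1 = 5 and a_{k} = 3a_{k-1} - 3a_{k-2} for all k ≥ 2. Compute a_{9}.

The ordinary generating function has denominator 1 - 3y + 3y^2.
Iterating the recurrence: a_0,…,a_{9} = 4, 5, 3, -6, -27, -63, -108, -135, -81, 162.

162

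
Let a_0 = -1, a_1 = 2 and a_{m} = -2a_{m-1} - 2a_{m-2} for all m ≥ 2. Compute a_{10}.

The ordinary generating function has denominator 1 + 2y + 2y^2.
Iterating the recurrence: a_0,…,a_{10} = -1, 2, -2, 0, 4, -8, 8, 0, -16, 32, -32.

-32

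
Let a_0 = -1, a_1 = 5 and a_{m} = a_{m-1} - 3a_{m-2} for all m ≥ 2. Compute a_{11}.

The ordinary generating function has denominator 1 - y + 3y^2.
Iterating the recurrence: a_0,…,a_{11} = -1, 5, 8, -7, -31, -10, 83, 113, -136, -475, -67, 1358.

1358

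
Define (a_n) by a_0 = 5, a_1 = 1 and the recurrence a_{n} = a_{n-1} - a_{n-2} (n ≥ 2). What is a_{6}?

5

The ordinary generating function has denominator 1 - t + t^2.
Iterating the recurrence: a_0,…,a_{6} = 5, 1, -4, -5, -1, 4, 5.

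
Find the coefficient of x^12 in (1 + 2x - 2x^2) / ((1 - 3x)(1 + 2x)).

459763

The denominator gives the recurrence a_n = a_(n−1) + 6a_(n−2) for n ≥ 3; the numerator fixes a_0 = 1, a_1 = 3, a_2 = 7.
Iterating: 1, 3, 7, 25, 67, 217, 619, 1921, 5635, 17161, 50971, 153937, 459763, so a_12 = 459763.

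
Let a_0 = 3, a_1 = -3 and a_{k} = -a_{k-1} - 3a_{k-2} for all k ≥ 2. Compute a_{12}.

The ordinary generating function has denominator 1 + x + 3x^2.
Iterating the recurrence: a_0,…,a_{12} = 3, -3, -6, 15, 3, -48, 39, 105, -222, -93, 759, -480, -1797.

-1797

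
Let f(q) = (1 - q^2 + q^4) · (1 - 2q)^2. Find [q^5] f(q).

(1 - q^2 + q^4) has coefficients 1,0,-1,0,1 for degrees 0…4.
(1 - 2q)^2 has coefficients 1,-4,4,0,0,0 for degrees 0…5.
[q^5] = 1·0 − 1·0 + 1·(-4) = -4.

-4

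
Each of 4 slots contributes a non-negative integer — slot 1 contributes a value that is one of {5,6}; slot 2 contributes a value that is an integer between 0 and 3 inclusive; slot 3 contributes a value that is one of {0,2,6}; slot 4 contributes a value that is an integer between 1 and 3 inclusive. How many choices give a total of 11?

The generating function for the choices is (z⁵ + z⁶)·(1 + z + z² + z³)·(1 + z² + z⁶)·(z + z² + z³); the count is [z¹¹].
(z⁵ + z⁶) has coefficients 0,0,0,0,0,1,1 for degrees 0…6.
(1 + z + z² + z³) has coefficients 1,1,1,1,0,0,0,0,0,0,0,0 for degrees 0…11.
Multiplying by (1 + z² + z⁶) gives running coefficients 1,1,2,2,1,1,1,1,1,1,0,0 for degrees 0…11.
Finally multiplying by (z + z² + z³), the product of all factors after the first has coefficients 0,1,2,4,5,5,4,3,3,3,3,2 for degrees 0…11.
[z¹¹] = 1·4 + 1·5 = 9.

9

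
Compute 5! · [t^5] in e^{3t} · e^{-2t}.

The EGF product rule gives c_5 = Σ_{k_1+k_2=5} C(5; k_1,k_2) · ∏ g_i(k_i), where e^{3t} gives (3)^k; e^{-2t} gives (-2)^k.
g_1(k) for k = 0…5: 1, 3, 9, 27, 81, 243.
g_2(k) for k = 0…5: 1, -2, 4, -8, 16, -32.
c_5 = Σ_k C(5,k)·g_1(k)·g_2(5−k) = 1·1·(-32) + 5·3·16 + 10·9·(-8) + 10·27·4 + 5·81·(-2) + 1·243·1 = −32 + 240 − 720 + 1080 − 810 + 243 = 1.

1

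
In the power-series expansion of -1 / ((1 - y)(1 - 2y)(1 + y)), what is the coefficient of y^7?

Partial fractions give a closed form: a_n = (1/2)·1^n + (-4/3)·2^n + (-1/6)·(-1)^n.
At n = 7: a_7 = -170.

-170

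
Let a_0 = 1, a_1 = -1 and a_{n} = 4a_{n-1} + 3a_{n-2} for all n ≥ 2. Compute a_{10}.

The ordinary generating function has denominator 1 - 4q - 3q^2.
Iterating the recurrence: a_0,…,a_{10} = 1, -1, -1, -7, -31, -145, -673, -3127, -14527, -67489, -313537.

-313537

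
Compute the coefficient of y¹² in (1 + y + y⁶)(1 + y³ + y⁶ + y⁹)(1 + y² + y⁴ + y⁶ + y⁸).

(1 + y + y⁶) has coefficients 1,1,0,0,0,0,1 for degrees 0…6.
(1 + y³ + y⁶ + y⁹) has coefficients 1,0,0,1,0,0,1,0,0,1,0,0,0 for degrees 0…12.
Finally multiplying by (1 + y² + y⁴ + y⁶ + y⁸), the product of all factors after the first has coefficients 1,0,1,1,1,1,2,1,2,2,1,2,1 for degrees 0…12.
[y¹²] = 1·1 + 1·2 + 1·2 = 5.

5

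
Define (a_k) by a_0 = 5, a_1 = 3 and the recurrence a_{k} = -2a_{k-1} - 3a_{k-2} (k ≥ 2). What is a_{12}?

The ordinary generating function has denominator 1 + 2x + 3x^2.
Iterating the recurrence: a_0,…,a_{12} = 5, 3, -21, 33, -3, -93, 195, -111, -363, 1059, -1029, -1119, 5325.

5325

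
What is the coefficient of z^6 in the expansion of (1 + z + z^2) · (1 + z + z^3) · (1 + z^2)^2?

(1 + z + z^2) has coefficients 1,1,1 for degrees 0…2.
(1 + z + z^3) has coefficients 1,1,0,1,0,0,0 for degrees 0…6.
Finally multiplying by (1 + z^2)^2, the product of all factors after the first has coefficients 1,1,2,3,1,3,0 for degrees 0…6.
[z^6] = 1·0 + 1·3 + 1·1 = 4.

4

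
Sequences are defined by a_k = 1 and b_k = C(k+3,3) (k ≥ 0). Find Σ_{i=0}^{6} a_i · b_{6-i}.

The convolution is the x^6 coefficient of A(x)B(x).
Σ = 1·84 + 1·56 + 1·35 + 1·20 + 1·10 + 1·4 + 1·1 = 210.

210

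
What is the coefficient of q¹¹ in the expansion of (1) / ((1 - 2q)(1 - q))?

The denominator gives the recurrence a_n = 3a_(n−1) − 2a_(n−2) for n ≥ 2; the numerator fixes a_0 = 1, a_1 = 3.
Iterating: 1, 3, 7, 15, 31, 63, 127, 255, 511, 1023, 2047, 4095, so a_11 = 4095.

4095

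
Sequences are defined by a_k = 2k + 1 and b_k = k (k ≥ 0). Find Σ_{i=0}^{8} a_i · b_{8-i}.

Write out a_i and b_{8-i} for i = 0,…,8 and sum the products.
Σ = 1·8 + 3·7 + 5·6 + 7·5 + 9·4 + 11·3 + 13·2 + 15·1 + 17·0 = 204.

204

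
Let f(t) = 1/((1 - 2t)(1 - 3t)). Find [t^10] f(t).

Partial fractions give a closed form: a_n = (-2)·2^n + (3)·3^n.
At n = 10: a_10 = 175099.

175099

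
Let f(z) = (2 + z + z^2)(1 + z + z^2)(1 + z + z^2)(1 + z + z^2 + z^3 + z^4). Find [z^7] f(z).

(2 + z + z^2) has coefficients 2,1,1 for degrees 0…2.
(1 + z + z^2) has coefficients 1,1,1,0,0,0,0,0 for degrees 0…7.
Multiplying by (1 + z + z^2) gives running coefficients 1,2,3,2,1,0,0,0 for degrees 0…7.
Finally multiplying by (1 + z + z^2 + z^3 + z^4), the product of all factors after the first has coefficients 1,3,6,8,9,8,6,3 for degrees 0…7.
[z^7] = 2·3 + 1·6 + 1·8 = 20.

20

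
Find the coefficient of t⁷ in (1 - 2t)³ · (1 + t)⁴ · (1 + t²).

-14

(1 - 2t)³ has coefficients 1,-6,12,-8 for degrees 0…3.
(1 + t)⁴ has coefficients 1,4,6,4,1,0,0,0 for degrees 0…7.
Finally multiplying by (1 + t²), the product of all factors after the first has coefficients 1,4,7,8,7,4,1,0 for degrees 0…7.
[t⁷] = 1·0 − 6·1 + 12·4 − 8·7 = -14.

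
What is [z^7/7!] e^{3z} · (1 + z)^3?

65124

The EGF product rule gives c_7 = Σ_{k_1+k_2=7} C(7; k_1,k_2) · ∏ g_i(k_i), where e^{3z} gives (3)^k; (1+z)^3 gives the falling factorial (3)_k.
g_1(k) for k = 0…7: 1, 3, 9, 27, 81, 243, 729, 2187.
g_2(k) for k = 0…7: 1, 3, 6, 6, 0, 0, 0, 0.
c_7 = Σ_k C(7,k)·g_1(k)·g_2(7−k) = 35·81·6 + 21·243·6 + 7·729·3 + 1·2187·1 = 17010 + 30618 + 15309 + 2187 = 65124.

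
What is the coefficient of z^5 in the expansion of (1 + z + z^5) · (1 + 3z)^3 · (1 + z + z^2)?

82

(1 + z + z^5) has coefficients 1,1,0,0,0,1 for degrees 0…5.
(1 + 3z)^3 has coefficients 1,9,27,27,0,0 for degrees 0…5.
Finally multiplying by (1 + z + z^2), the product of all factors after the first has coefficients 1,10,37,63,54,27 for degrees 0…5.
[z^5] = 1·27 + 1·54 + 1·1 = 82.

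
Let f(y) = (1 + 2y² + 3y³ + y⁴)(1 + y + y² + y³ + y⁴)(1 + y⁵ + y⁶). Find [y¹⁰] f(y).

13

(1 + 2y² + 3y³ + y⁴) has coefficients 1,0,2,3,1 for degrees 0…4.
(1 + y + y² + y³ + y⁴) has coefficients 1,1,1,1,1,0,0,0,0,0,0 for degrees 0…10.
Finally multiplying by (1 + y⁵ + y⁶), the product of all factors after the first has coefficients 1,1,1,1,1,1,2,2,2,2,1 for degrees 0…10.
[y¹⁰] = 1·1 + 2·2 + 3·2 + 1·2 = 13.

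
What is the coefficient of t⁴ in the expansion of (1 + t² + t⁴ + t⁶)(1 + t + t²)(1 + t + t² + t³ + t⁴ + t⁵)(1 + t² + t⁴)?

(1 + t² + t⁴ + t⁶) has coefficients 1,0,1,0,1 for degrees 0…4.
(1 + t + t²) has coefficients 1,1,1,0,0 for degrees 0…4.
Multiplying by (1 + t + t² + t³ + t⁴ + t⁵) gives running coefficients 1,2,3,3,3 for degrees 0…4.
Finally multiplying by (1 + t² + t⁴), the product of all factors after the first has coefficients 1,2,4,5,7 for degrees 0…4.
[t⁴] = 1·7 + 1·4 + 1·1 = 12.

12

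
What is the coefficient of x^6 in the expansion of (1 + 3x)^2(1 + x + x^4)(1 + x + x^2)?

16

(1 + 3x)^2 has coefficients 1,6,9 for degrees 0…2.
(1 + x + x^4) has coefficients 1,1,0,0,1,0,0 for degrees 0…6.
Finally multiplying by (1 + x + x^2), the product of all factors after the first has coefficients 1,2,2,1,1,1,1 for degrees 0…6.
[x^6] = 1·1 + 6·1 + 9·1 = 16.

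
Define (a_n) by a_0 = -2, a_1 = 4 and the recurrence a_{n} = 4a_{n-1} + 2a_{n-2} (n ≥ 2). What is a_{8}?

97248

The ordinary generating function has denominator 1 - 4x - 2x^2.
Iterating the recurrence: a_0,…,a_{8} = -2, 4, 12, 56, 248, 1104, 4912, 21856, 97248.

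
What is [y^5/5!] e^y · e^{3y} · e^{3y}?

The EGF product rule gives c_5 = Σ_{k_1+k_2+k_3=5} C(5; k_1,k_2,k_3) · ∏ g_i(k_i), where e^y gives (1)^k; e^{3y} gives (3)^k; e^{3y} gives (3)^k.
g_1(k) for k = 0…5: 1, 1, 1, 1, 1, 1.
g_2(k) for k = 0…5: 1, 3, 9, 27, 81, 243.
g_3(k) for k = 0…5: 1, 3, 9, 27, 81, 243.
First combine the last two factors: h(k) = Σ_j C(k,j)·g_2(j)·g_3(k−j) for k = 0…5: 1, 6, 36, 216, 1296, 7776.
c_5 = Σ_k C(5,k)·g_1(k)·h(5−k) = 1·1·7776 + 5·1·1296 + 10·1·216 + 10·1·36 + 5·1·6 + 1·1·1 = 7776 + 6480 + 2160 + 360 + 30 + 1 = 16807.

16807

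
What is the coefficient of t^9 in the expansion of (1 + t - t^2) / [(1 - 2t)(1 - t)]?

The denominator gives the recurrence a_n = 3a_(n−1) − 2a_(n−2) for n ≥ 3; the numerator fixes a_0 = 1, a_1 = 4, a_2 = 9.
Iterating: 1, 4, 9, 19, 39, 79, 159, 319, 639, 1279, so a_9 = 1279.

1279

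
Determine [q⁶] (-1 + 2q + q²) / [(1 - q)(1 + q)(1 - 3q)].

-183

Partial fractions give a closed form: a_n = (-1/2)·1^n + (-1/4)·(-1)^n + (-1/4)·3^n.
At n = 6: a_6 = -183.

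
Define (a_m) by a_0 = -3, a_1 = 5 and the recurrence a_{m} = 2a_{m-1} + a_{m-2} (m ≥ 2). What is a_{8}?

1533

The ordinary generating function has denominator 1 - 2y - y^2.
Iterating the recurrence: a_0,…,a_{8} = -3, 5, 7, 19, 45, 109, 263, 635, 1533.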